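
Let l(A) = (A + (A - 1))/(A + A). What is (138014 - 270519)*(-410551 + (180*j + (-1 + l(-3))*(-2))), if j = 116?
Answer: 154900200070/3 ≈ 5.1633e+10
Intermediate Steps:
l(A) = (-1 + 2*A)/(2*A) (l(A) = (A + (-1 + A))/((2*A)) = (-1 + 2*A)*(1/(2*A)) = (-1 + 2*A)/(2*A))
(138014 - 270519)*(-410551 + (180*j + (-1 + l(-3))*(-2))) = (138014 - 270519)*(-410551 + (180*116 + (-1 + (-1/2 - 3)/(-3))*(-2))) = -132505*(-410551 + (20880 + (-1 - 1/3*(-7/2))*(-2))) = -132505*(-410551 + (20880 + (-1 + 7/6)*(-2))) = -132505*(-410551 + (20880 + (1/6)*(-2))) = -132505*(-410551 + (20880 - 1/3)) = -132505*(-410551 + 62639/3) = -132505*(-1169014/3) = 154900200070/3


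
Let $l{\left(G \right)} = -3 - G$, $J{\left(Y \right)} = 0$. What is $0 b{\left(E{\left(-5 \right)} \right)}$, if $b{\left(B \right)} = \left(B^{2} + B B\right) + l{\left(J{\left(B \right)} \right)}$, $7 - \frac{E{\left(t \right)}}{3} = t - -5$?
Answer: $0$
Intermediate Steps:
$E{\left(t \right)} = 6 - 3 t$ ($E{\left(t \right)} = 21 - 3 \left(t - -5\right) = 21 - 3 \left(t + 5\right) = 21 - 3 \left(5 + t\right) = 21 - \left(15 + 3 t\right) = 6 - 3 t$)
$b{\left(B \right)} = -3 + 2 B^{2}$ ($b{\left(B \right)} = \left(B^{2} + B B\right) - 3 = \left(B^{2} + B^{2}\right) + \left(-3 + 0\right) = 2 B^{2} - 3 = -3 + 2 B^{2}$)
$0 b{\left(E{\left(-5 \right)} \right)} = 0 \left(-3 + 2 \left(6 - -15\right)^{2}\right) = 0 \left(-3 + 2 \left(6 + 15\right)^{2}\right) = 0 \left(-3 + 2 \cdot 21^{2}\right) = 0 \left(-3 + 2 \cdot 441\right) = 0 \left(-3 + 882\right) = 0 \cdot 879 = 0$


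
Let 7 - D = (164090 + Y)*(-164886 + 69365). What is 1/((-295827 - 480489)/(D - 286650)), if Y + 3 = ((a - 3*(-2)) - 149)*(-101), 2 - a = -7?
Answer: -8483124449/388158 ≈ -21855.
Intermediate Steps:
a = 9 (a = 2 - 1*(-7) = 2 + 7 = 9)
Y = 13531 (Y = -3 + ((9 - 3*(-2)) - 149)*(-101) = -3 + ((9 + 6) - 149)*(-101) = -3 + (15 - 149)*(-101) = -3 - 134*(-101) = -3 + 13534 = 13531)
D = 16966535548 (D = 7 - (164090 + 13531)*(-164886 + 69365) = 7 - 177621*(-95521) = 7 - 1*(-16966535541) = 7 + 16966535541 = 16966535548)
1/((-295827 - 480489)/(D - 286650)) = 1/((-295827 - 480489)/(16966535548 - 286650)) = 1/(-776316/16966248898) = 1/(-776316*1/16966248898) = 1/(-388158/8483124449) = -8483124449/388158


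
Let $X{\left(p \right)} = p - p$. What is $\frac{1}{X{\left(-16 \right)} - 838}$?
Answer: $- \frac{1}{838} \approx -0.0011933$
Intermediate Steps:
$X{\left(p \right)} = 0$
$\frac{1}{X{\left(-16 \right)} - 838} = \frac{1}{0 - 838} = \frac{1}{-838} = - \frac{1}{838}$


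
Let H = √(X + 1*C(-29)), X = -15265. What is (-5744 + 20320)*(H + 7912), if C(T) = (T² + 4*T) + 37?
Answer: 115325312 + 14576*I*√14503 ≈ 1.1533e+8 + 1.7554e+6*I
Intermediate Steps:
C(T) = 37 + T² + 4*T
H = I*√14503 (H = √(-15265 + 1*(37 + (-29)² + 4*(-29))) = √(-15265 + 1*(37 + 841 - 116)) = √(-15265 + 1*762) = √(-15265 + 762) = √(-14503) = I*√14503 ≈ 120.43*I)
(-5744 + 20320)*(H + 7912) = (-5744 + 20320)*(I*√14503 + 7912) = 14576*(7912 + I*√14503) = 115325312 + 14576*I*√14503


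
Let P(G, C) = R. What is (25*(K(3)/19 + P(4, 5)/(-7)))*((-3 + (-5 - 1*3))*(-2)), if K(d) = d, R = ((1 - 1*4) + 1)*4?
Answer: 95150/133 ≈ 715.41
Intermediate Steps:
R = -8 (R = ((1 - 4) + 1)*4 = (-3 + 1)*4 = -2*4 = -8)
P(G, C) = -8
(25*(K(3)/19 + P(4, 5)/(-7)))*((-3 + (-5 - 1*3))*(-2)) = (25*(3/19 - 8/(-7)))*((-3 + (-5 - 1*3))*(-2)) = (25*(3*(1/19) - 8*(-⅐)))*((-3 + (-5 - 3))*(-2)) = (25*(3/19 + 8/7))*((-3 - 8)*(-2)) = (25*(173/133))*(-11*(-2)) = (4325/133)*22 = 95150/133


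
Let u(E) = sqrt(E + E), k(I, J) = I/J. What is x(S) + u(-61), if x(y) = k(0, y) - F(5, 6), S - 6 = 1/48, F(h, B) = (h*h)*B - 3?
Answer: -147 + I*sqrt(122) ≈ -147.0 + 11.045*I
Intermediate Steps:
F(h, B) = -3 + B*h**2 (F(h, B) = h**2*B - 3 = B*h**2 - 3 = -3 + B*h**2)
u(E) = sqrt(2)*sqrt(E) (u(E) = sqrt(2*E) = sqrt(2)*sqrt(E))
S = 289/48 (S = 6 + 1/48 = 289/48 ≈ 6.0208)
x(y) = -147 (x(y) = 0/y - (-3 + 6*5**2) = 0 - (-3 + 6*25) = 0 - (-3 + 150) = 0 - 1*147 = 0 - 147 = -147)
x(S) + u(-61) = -147 + sqrt(2)*sqrt(-61) = -147 + sqrt(2)*(I*sqrt(61)) = -147 + I*sqrt(122)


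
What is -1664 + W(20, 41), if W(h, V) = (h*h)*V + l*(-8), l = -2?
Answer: 14752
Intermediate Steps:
W(h, V) = 16 + V*h² (W(h, V) = (h*h)*V - 2*(-8) = h²*V + 16 = V*h² + 16 = 16 + V*h²)
-1664 + W(20, 41) = -1664 + (16 + 41*20²) = -1664 + (16 + 41*400) = -1664 + (16 + 16400) = -1664 + 16416 = 14752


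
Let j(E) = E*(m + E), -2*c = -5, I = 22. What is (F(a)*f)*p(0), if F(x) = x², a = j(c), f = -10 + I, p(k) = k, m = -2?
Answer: 0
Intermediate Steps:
c = 5/2 (c = -½*(-5) = 5/2 ≈ 2.5000)
j(E) = E*(-2 + E)
f = 12 (f = -10 + 22 = 12)
a = 5/4 (a = 5*(-2 + 5/2)/2 = (5/2)*(½) = 5/4 ≈ 1.2500)
(F(a)*f)*p(0) = ((5/4)²*12)*0 = ((25/16)*12)*0 = (75/4)*0 = 0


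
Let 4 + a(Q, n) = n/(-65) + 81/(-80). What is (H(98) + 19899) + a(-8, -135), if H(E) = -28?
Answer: 20662787/1040 ≈ 19868.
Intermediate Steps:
a(Q, n) = -401/80 - n/65 (a(Q, n) = -4 + (n/(-65) + 81/(-80)) = -4 + (n*(-1/65) + 81*(-1/80)) = -4 + (-n/65 - 81/80) = -4 + (-81/80 - n/65) = -401/80 - n/65)
(H(98) + 19899) + a(-8, -135) = (-28 + 19899) + (-401/80 - 1/65*(-135)) = 19871 + (-401/80 + 27/13) = 19871 - 3053/1040 = 20662787/1040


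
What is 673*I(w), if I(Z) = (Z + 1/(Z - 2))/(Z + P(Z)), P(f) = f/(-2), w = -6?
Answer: 32977/24 ≈ 1374.0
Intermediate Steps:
P(f) = -f/2 (P(f) = f*(-1/2) = -f/2)
I(Z) = 2*(Z + 1/(-2 + Z))/Z (I(Z) = (Z + 1/(Z - 2))/(Z - Z/2) = (Z + 1/(-2 + Z))/((Z/2)) = (Z + 1/(-2 + Z))*(2/Z) = 2*(Z + 1/(-2 + Z))/Z)
673*I(w) = 673*(2*(1 + (-6)**2 - 2*(-6))/(-6*(-2 - 6))) = 673*(2*(-1/6)*(1 + 36 + 12)/(-8)) = 673*(2*(-1/6)*(-1/8)*49) = 673*(49/24) = 32977/24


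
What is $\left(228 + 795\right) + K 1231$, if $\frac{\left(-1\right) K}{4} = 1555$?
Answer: $-7655797$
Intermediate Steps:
$K = -6220$ ($K = \left(-4\right) 1555 = -6220$)
$\left(228 + 795\right) + K 1231 = \left(228 + 795\right) - 7656820 = 1023 - 7656820 = -7655797$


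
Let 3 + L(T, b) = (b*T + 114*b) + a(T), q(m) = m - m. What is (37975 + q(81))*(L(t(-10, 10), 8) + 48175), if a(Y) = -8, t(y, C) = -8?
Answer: 1861230700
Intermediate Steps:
q(m) = 0
L(T, b) = -11 + 114*b + T*b (L(T, b) = -3 + ((b*T + 114*b) - 8) = -3 + ((T*b + 114*b) - 8) = -3 + ((114*b + T*b) - 8) = -3 + (-8 + 114*b + T*b) = -11 + 114*b + T*b)
(37975 + q(81))*(L(t(-10, 10), 8) + 48175) = (37975 + 0)*((-11 + 114*8 - 8*8) + 48175) = 37975*((-11 + 912 - 64) + 48175) = 37975*(837 + 48175) = 37975*49012 = 1861230700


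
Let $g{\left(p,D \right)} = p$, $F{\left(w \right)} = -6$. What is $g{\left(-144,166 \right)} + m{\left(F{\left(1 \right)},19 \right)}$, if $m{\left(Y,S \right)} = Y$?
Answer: $-150$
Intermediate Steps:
$g{\left(-144,166 \right)} + m{\left(F{\left(1 \right)},19 \right)} = -144 - 6 = -150$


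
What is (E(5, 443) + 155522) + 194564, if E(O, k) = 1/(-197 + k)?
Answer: 86121157/246 ≈ 3.5009e+5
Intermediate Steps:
(E(5, 443) + 155522) + 194564 = (1/(-197 + 443) + 155522) + 194564 = (1/246 + 155522) + 194564 = 38258413/246 + 194564 = 86121157/246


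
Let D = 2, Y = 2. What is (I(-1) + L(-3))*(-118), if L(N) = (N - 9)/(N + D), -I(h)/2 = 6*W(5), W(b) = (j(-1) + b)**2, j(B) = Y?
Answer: 67968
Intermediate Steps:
j(B) = 2
W(b) = (2 + b)**2
I(h) = -588 (I(h) = -12*(2 + 5)**2 = -12*7**2 = -12*49 = -2*294 = -588)
L(N) = (-9 + N)/(2 + N) (L(N) = (N - 9)/(N + 2) = (-9 + N)/(2 + N))
(I(-1) + L(-3))*(-118) = (-588 + (-9 - 3)/(2 - 3))*(-118) = (-588 - 12/(-1))*(-118) = (-588 - 1*(-12))*(-118) = (-588 + 12)*(-118) = -576*(-118) = 67968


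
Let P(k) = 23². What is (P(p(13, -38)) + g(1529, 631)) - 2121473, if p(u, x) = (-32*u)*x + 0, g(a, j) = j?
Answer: -2120313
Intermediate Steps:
p(u, x) = -32*u*x (p(u, x) = -32*u*x + 0 = -32*u*x)
P(k) = 529
(P(p(13, -38)) + g(1529, 631)) - 2121473 = (529 + 631) - 2121473 = 1160 - 2121473 = -2120313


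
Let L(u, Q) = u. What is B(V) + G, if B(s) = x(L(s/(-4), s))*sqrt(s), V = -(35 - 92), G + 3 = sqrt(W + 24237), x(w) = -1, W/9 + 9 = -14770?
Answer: -3 - sqrt(57) + 3*I*sqrt(12086) ≈ -10.55 + 329.81*I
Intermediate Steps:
W = -133011 (W = -81 + 9*(-14770) = -81 - 132930 = -133011)
G = -3 + 3*I*sqrt(12086) (G = -3 + sqrt(-133011 + 24237) = -3 + sqrt(-108774) = -3 + 3*I*sqrt(12086) ≈ -3.0 + 329.81*I)
V = 57 (V = -1*(-57) = 57)
B(s) = -sqrt(s)
B(V) + G = -sqrt(57) + (-3 + 3*I*sqrt(12086)) = -3 - sqrt(57) + 3*I*sqrt(12086)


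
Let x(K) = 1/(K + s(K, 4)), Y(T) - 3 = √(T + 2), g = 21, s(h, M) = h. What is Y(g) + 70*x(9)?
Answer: 62/9 + √23 ≈ 11.685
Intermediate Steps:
Y(T) = 3 + √(2 + T) (Y(T) = 3 + √(T + 2) = 3 + √(2 + T))
x(K) = 1/(2*K) (x(K) = 1/(K + K) = 1/(2*K))
Y(g) + 70*x(9) = (3 + √(2 + 21)) + 70*((½)/9) = (3 + √23) + 70*((½)*(⅑)) = (3 + √23) + 70*(1/18) = (3 + √23) + 35/9 = 62/9 + √23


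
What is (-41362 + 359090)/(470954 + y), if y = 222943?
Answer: 317728/693897 ≈ 0.45789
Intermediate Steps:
(-41362 + 359090)/(470954 + y) = (-41362 + 359090)/(470954 + 222943) = 317728/693897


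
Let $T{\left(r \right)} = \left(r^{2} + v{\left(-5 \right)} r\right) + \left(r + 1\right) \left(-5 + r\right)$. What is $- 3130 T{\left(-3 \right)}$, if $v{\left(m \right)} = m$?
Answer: $-125200$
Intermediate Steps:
$T{\left(r \right)} = r^{2} - 5 r + \left(1 + r\right) \left(-5 + r\right)$ ($T{\left(r \right)} = \left(r^{2} - 5 r\right) + \left(r + 1\right) \left(-5 + r\right) = \left(r^{2} - 5 r\right) + \left(1 + r\right) \left(-5 + r\right) = r^{2} - 5 r + \left(1 + r\right) \left(-5 + r\right)$)
$- 3130 T{\left(-3 \right)} = - 3130 \left(-5 - -27 + 2 \left(-3\right)^{2}\right) = - 3130 \left(-5 + 27 + 2 \cdot 9\right) = - 3130 \left(-5 + 27 + 18\right) = \left(-3130\right) 40 = -125200$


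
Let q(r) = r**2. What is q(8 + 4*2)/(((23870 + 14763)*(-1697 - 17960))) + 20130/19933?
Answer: 15286895671682/15137297224973 ≈ 1.0099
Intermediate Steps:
q(8 + 4*2)/(((23870 + 14763)*(-1697 - 17960))) + 20130/19933 = (8 + 4*2)**2/(((23870 + 14763)*(-1697 - 17960))) + 20130/19933 = (8 + 8)**2/((38633*(-19657))) + 20130*(1/19933) = 16**2/(-759408881) + 20130/19933 = 256*(-1/759408881) + 20130/19933 = -256/759408881 + 20130/19933 = 15286895671682/15137297224973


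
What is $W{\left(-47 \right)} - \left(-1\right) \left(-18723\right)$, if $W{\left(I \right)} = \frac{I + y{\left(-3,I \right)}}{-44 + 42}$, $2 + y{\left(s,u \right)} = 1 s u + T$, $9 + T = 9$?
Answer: $-18769$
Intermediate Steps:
$T = 0$ ($T = -9 + 9 = 0$)
$y{\left(s,u \right)} = -2 + s u$ ($y{\left(s,u \right)} = -2 + \left(1 s u + 0\right) = -2 + \left(s u + 0\right) = -2 + s u$)
$W{\left(I \right)} = 1 + I$ ($W{\left(I \right)} = \frac{I - \left(2 + 3 I\right)}{-44 + 42} = \frac{-2 - 2 I}{-2} = \left(-2 - 2 I\right) \left(- \frac{1}{2}\right) = 1 + I$)
$W{\left(-47 \right)} - \left(-1\right) \left(-18723\right) = \left(1 - 47\right) - \left(-1\right) \left(-18723\right) = -46 - 18723 = -18769$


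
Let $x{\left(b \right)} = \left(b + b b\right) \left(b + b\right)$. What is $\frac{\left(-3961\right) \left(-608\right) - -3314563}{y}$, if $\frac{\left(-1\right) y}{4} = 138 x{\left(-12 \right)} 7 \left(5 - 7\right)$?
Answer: $- \frac{1907617}{8160768} \approx -0.23375$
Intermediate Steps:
$x{\left(b \right)} = 2 b \left(b + b^{2}\right)$ ($x{\left(b \right)} = \left(b + b^{2}\right) 2 b = 2 b \left(b + b^{2}\right)$)
$y = -24482304$ ($y = - 4 \cdot 138 \cdot 2 \left(-12\right)^{2} \left(1 - 12\right) 7 \left(5 - 7\right) = - 4 \cdot 138 \cdot 2 \cdot 144 \left(-11\right) 7 \left(-2\right) = - 4 \cdot 138 \left(-3168\right) \left(-14\right) = - 4 \left(\left(-437184\right) \left(-14\right)\right) = \left(-4\right) 6120576 = -24482304$)
$\frac{\left(-3961\right) \left(-608\right) - -3314563}{y} = \frac{\left(-3961\right) \left(-608\right) - -3314563}{-24482304} = \left(2408288 + 3314563\right) \left(- \frac{1}{24482304}\right) = 5722851 \left(- \frac{1}{24482304}\right) = - \frac{1907617}{8160768}$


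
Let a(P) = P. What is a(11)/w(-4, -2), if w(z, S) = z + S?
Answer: -11/6 ≈ -1.8333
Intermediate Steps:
w(z, S) = S + z
a(11)/w(-4, -2) = 11/(-2 - 4) = 11/(-6) = 11*(-⅙) = -11/6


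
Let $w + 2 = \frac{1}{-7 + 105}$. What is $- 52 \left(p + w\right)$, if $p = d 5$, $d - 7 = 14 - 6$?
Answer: $- \frac{186030}{49} \approx -3796.5$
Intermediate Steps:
$d = 15$ ($d = 7 + \left(14 - 6\right) = 7 + 8 = 15$)
$p = 75$ ($p = 15 \cdot 5 = 75$)
$w = - \frac{195}{98}$ ($w = -2 + \frac{1}{-7 + 105} = -2 + \frac{1}{98} = - \frac{195}{98} \approx -1.9898$)
$- 52 \left(p + w\right) = - 52 \left(75 - \frac{195}{98}\right) = \left(-52\right) \frac{7155}{98} = - \frac{186030}{49}$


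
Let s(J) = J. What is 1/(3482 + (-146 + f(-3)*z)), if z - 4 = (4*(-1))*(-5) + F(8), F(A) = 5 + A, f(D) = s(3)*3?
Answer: 1/3669 ≈ 0.00027255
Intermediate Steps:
f(D) = 9 (f(D) = 3*3 = 9)
z = 37 (z = 4 + ((4*(-1))*(-5) + (5 + 8)) = 4 + (-4*(-5) + 13) = 4 + (20 + 13) = 4 + 33 = 37)
1/(3482 + (-146 + f(-3)*z)) = 1/(3482 + (-146 + 9*37)) = 1/(3482 + (-146 + 333)) = 1/(3482 + 187) = 1/3669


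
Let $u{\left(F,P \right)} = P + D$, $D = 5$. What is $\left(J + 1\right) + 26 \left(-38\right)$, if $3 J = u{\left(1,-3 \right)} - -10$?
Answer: $-983$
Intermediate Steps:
$u{\left(F,P \right)} = 5 + P$ ($u{\left(F,P \right)} = P + 5 = 5 + P$)
$J = 4$ ($J = \frac{\left(5 - 3\right) - -10}{3} = \frac{2 + 10}{3} = \frac{1}{3} \cdot 12 = 4$)
$\left(J + 1\right) + 26 \left(-38\right) = \left(4 + 1\right) + 26 \left(-38\right) = 5 - 988 = -983$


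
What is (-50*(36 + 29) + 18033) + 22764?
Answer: 37547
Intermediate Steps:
(-50*(36 + 29) + 18033) + 22764 = (-50*65 + 18033) + 22764 = (-1*3250 + 18033) + 22764 = (-3250 + 18033) + 22764 = 14783 + 22764 = 37547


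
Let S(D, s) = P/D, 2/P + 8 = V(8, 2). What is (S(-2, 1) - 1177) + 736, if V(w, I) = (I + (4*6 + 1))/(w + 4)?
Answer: -10139/23 ≈ -440.83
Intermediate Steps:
V(w, I) = (25 + I)/(4 + w) (V(w, I) = (I + (24 + 1))/(4 + w) = (I + 25)/(4 + w) = (25 + I)/(4 + w))
P = -8/23 (P = 2/(-8 + (25 + 2)/(4 + 8)) = 2/(-8 + 27/12) = 2/(-8 + (1/12)*27) = 2/(-8 + 9/4) = 2/(-23/4) = 2*(-4/23) = -8/23 ≈ -0.34783)
S(D, s) = -8/(23*D)
(S(-2, 1) - 1177) + 736 = (-8/23/(-2) - 1177) + 736 = (-8/23*(-½) - 1177) + 736 = (4/23 - 1177) + 736 = -27067/23 + 736 = -10139/23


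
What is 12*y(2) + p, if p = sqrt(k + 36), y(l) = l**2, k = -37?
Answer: 48 + I ≈ 48.0 + 1.0*I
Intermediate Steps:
p = I (p = sqrt(-37 + 36) = sqrt(-1) = I ≈ 1.0*I)
12*y(2) + p = 12*2**2 + I = 12*4 + I = 48 + I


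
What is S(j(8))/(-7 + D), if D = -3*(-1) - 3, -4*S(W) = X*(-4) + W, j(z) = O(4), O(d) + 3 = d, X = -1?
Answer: 5/28 ≈ 0.17857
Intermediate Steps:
O(d) = -3 + d
j(z) = 1 (j(z) = -3 + 4 = 1)
S(W) = -1 - W/4 (S(W) = -(-1*(-4) + W)/4 = -(4 + W)/4 = -1 - W/4)
D = 0 (D = 3 - 3 = 0)
S(j(8))/(-7 + D) = (-1 - ¼*1)/(-7 + 0) = (-1 - ¼)/(-7) = -5/4*(-⅐) = 5/28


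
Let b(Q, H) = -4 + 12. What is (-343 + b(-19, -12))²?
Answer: 112225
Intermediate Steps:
b(Q, H) = 8
(-343 + b(-19, -12))² = (-343 + 8)² = (-335)² = 112225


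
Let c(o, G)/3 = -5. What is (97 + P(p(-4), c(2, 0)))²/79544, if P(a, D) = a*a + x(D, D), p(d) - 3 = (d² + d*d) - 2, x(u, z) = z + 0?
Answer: 1371241/79544 ≈ 17.239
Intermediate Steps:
x(u, z) = z
c(o, G) = -15 (c(o, G) = 3*(-5) = -15)
p(d) = 1 + 2*d² (p(d) = 3 + ((d² + d*d) - 2) = 3 + ((d² + d²) - 2) = 3 + (2*d² - 2) = 3 + (-2 + 2*d²) = 1 + 2*d²)
P(a, D) = D + a² (P(a, D) = a*a + D = a² + D = D + a²)
(97 + P(p(-4), c(2, 0)))²/79544 = (97 + (-15 + (1 + 2*(-4)²)²))²/79544 = (97 + (-15 + (1 + 2*16)²))²*(1/79544) = (97 + (-15 + (1 + 32)²))²*(1/79544) = (97 + (-15 + 33²))²*(1/79544) = (97 + (-15 + 1089))²*(1/79544) = (97 + 1074)²*(1/79544) = 1171²*(1/79544) = 1371241*(1/79544) = 1371241/79544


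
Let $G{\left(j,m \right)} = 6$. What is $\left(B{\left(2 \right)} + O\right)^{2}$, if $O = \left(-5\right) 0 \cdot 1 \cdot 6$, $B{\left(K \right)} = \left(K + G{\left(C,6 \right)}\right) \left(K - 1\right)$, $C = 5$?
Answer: $64$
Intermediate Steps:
$B{\left(K \right)} = \left(-1 + K\right) \left(6 + K\right)$ ($B{\left(K \right)} = \left(K + 6\right) \left(K - 1\right) = \left(6 + K\right) \left(-1 + K\right) = \left(-1 + K\right) \left(6 + K\right)$)
$O = 0$ ($O = 0 \cdot 1 \cdot 6 = 0 \cdot 6 = 0$)
$\left(B{\left(2 \right)} + O\right)^{2} = \left(\left(-6 + 2^{2} + 5 \cdot 2\right) + 0\right)^{2} = \left(\left(-6 + 4 + 10\right) + 0\right)^{2} = \left(8 + 0\right)^{2} = 8^{2} = 64$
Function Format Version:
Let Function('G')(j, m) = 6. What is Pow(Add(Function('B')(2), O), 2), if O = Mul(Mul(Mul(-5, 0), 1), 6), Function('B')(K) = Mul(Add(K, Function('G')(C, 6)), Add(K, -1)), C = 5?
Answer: 64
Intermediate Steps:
Function('B')(K) = Mul(Add(-1, K), Add(6, K)) (Function('B')(K) = Mul(Add(K, 6), Add(K, -1)) = Mul(Add(6, K), Add(-1, K)) = Mul(Add(-1, K), Add(6, K)))
O = 0 (O = Mul(Mul(0, 1), 6) = Mul(0, 6) = 0)
Pow(Add(Function('B')(2), O), 2) = Pow(Add(Add(-6, Pow(2, 2), Mul(5, 2)), 0), 2) = Pow(Add(Add(-6, 4, 10), 0), 2) = Pow(Add(8, 0), 2) = Pow(8, 2) = 64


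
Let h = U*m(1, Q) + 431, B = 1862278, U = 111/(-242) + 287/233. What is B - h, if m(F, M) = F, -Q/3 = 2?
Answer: 104982061351/56386 ≈ 1.8618e+6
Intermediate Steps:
U = 43591/56386 (U = 111*(-1/242) + 287*(1/233) = -111/242 + 287/233 = 43591/56386 ≈ 0.77308)
Q = -6 (Q = -3*2 = -6)
h = 24345957/56386 (h = (43591/56386)*1 + 431 = 43591/56386 + 431 = 24345957/56386 ≈ 431.77)
B - h = 1862278 - 1*24345957/56386 = 1862278 - 24345957/56386 = 104982061351/56386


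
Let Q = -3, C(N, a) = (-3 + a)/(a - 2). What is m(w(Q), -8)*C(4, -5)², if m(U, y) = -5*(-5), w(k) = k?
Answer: 1600/49 ≈ 32.653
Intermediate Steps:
C(N, a) = (-3 + a)/(-2 + a)
m(U, y) = 25
m(w(Q), -8)*C(4, -5)² = 25*((-3 - 5)/(-2 - 5))² = 25*(-8/(-7))² = 25*(-⅐*(-8))² = 25*(8/7)² = 25*(64/49) = 1600/49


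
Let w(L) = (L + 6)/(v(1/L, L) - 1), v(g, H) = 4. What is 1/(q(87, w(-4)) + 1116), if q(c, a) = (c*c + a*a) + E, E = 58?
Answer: 9/78691 ≈ 0.00011437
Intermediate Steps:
w(L) = 2 + L/3 (w(L) = (L + 6)/(4 - 1) = (6 + L)/3 = (6 + L)*(⅓) = 2 + L/3)
q(c, a) = 58 + a² + c² (q(c, a) = (c*c + a*a) + 58 = (c² + a²) + 58 = (a² + c²) + 58 = 58 + a² + c²)
1/(q(87, w(-4)) + 1116) = 1/((58 + (2 + (⅓)*(-4))² + 87²) + 1116) = 1/((58 + (2 - 4/3)² + 7569) + 1116) = 1/((58 + (⅔)² + 7569) + 1116) = 1/((58 + 4/9 + 7569) + 1116) = 1/(68647/9 + 1116) = 1/(78691/9) = 9/78691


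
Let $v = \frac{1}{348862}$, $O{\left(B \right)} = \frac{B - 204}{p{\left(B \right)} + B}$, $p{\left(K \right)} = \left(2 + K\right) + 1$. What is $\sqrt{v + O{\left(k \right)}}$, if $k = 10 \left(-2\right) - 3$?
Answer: $\frac{11 \sqrt{9817852672482}}{15001066} \approx 2.2976$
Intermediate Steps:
$k = -23$ ($k = -20 - 3 = -23$)
$p{\left(K \right)} = 3 + K$
$O{\left(B \right)} = \frac{-204 + B}{3 + 2 B}$ ($O{\left(B \right)} = \frac{B - 204}{\left(3 + B\right) + B} = \frac{-204 + B}{3 + 2 B}$)
$v = \frac{1}{348862} \approx 2.8665 \cdot 10^{-6}$
$\sqrt{v + O{\left(k \right)}} = \sqrt{\frac{1}{348862} + \frac{-204 - 23}{3 + 2 \left(-23\right)}} = \sqrt{\frac{1}{348862} + \frac{1}{3 - 46} \left(-227\right)} = \sqrt{\frac{1}{348862} + \frac{1}{-43} \left(-227\right)} = \sqrt{\frac{1}{348862} - - \frac{227}{43}} = \sqrt{\frac{1}{348862} + \frac{227}{43}} = \sqrt{\frac{79191717}{15001066}} = \frac{11 \sqrt{9817852672482}}{15001066}$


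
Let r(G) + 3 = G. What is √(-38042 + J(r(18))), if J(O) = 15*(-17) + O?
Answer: I*√38282 ≈ 195.66*I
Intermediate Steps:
r(G) = -3 + G
J(O) = -255 + O
√(-38042 + J(r(18))) = √(-38042 + (-255 + (-3 + 18))) = √(-38042 + (-255 + 15)) = √(-38042 - 240) = √(-38282) = I*√38282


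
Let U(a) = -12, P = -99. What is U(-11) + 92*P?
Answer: -9120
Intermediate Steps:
U(-11) + 92*P = -12 + 92*(-99) = -12 - 9108 = -9120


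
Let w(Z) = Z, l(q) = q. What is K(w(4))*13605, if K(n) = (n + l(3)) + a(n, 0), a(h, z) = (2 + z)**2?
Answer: 149655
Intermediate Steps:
K(n) = 7 + n (K(n) = (n + 3) + (2 + 0)**2 = (3 + n) + 2**2 = (3 + n) + 4 = 7 + n)
K(w(4))*13605 = (7 + 4)*13605 = 11*13605 = 149655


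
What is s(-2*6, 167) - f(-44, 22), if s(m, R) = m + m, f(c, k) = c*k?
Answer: 944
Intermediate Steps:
s(m, R) = 2*m
s(-2*6, 167) - f(-44, 22) = 2*(-2*6) - (-44)*22 = 2*(-12) - 1*(-968) = -24 + 968 = 944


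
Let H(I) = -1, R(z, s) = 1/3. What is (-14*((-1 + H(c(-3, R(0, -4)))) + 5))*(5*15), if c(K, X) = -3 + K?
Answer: -3150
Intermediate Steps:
R(z, s) = ⅓
(-14*((-1 + H(c(-3, R(0, -4)))) + 5))*(5*15) = (-14*((-1 - 1) + 5))*(5*15) = -14*(-2 + 5)*75 = -14*3*75 = -42*75 = -3150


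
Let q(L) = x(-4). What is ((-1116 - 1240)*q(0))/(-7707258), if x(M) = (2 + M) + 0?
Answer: -2356/3853629 ≈ -0.00061137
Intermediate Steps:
x(M) = 2 + M
q(L) = -2 (q(L) = 2 - 4 = -2)
((-1116 - 1240)*q(0))/(-7707258) = ((-1116 - 1240)*(-2))/(-7707258) = -2356*(-2)*(-1/7707258) = 4712*(-1/7707258) = -2356/3853629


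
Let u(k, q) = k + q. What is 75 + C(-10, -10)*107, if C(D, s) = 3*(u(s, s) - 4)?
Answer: -7629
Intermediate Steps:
C(D, s) = -12 + 6*s (C(D, s) = 3*((s + s) - 4) = 3*(2*s - 4) = 3*(-4 + 2*s) = -12 + 6*s)
75 + C(-10, -10)*107 = 75 + (-12 + 6*(-10))*107 = 75 + (-12 - 60)*107 = 75 - 72*107 = 75 - 7704 = -7629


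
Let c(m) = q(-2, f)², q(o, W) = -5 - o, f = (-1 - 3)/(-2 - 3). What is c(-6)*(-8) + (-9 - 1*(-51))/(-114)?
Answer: -1375/19 ≈ -72.368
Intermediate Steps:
f = ⅘ (f = -4/(-5) = -4*(-⅕) = ⅘ ≈ 0.80000)
c(m) = 9 (c(m) = (-5 - 1*(-2))² = (-5 + 2)² = (-3)² = 9)
c(-6)*(-8) + (-9 - 1*(-51))/(-114) = 9*(-8) + (-9 - 1*(-51))/(-114) = -72 + (-9 + 51)*(-1/114) = -72 + 42*(-1/114) = -72 - 7/19 = -1375/19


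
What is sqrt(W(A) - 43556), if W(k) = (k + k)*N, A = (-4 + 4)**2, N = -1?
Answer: 2*I*sqrt(10889) ≈ 208.7*I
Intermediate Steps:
A = 0 (A = 0**2 = 0)
W(k) = -2*k (W(k) = (k + k)*(-1) = (2*k)*(-1) = -2*k)
sqrt(W(A) - 43556) = sqrt(-2*0 - 43556) = sqrt(0 - 43556) = sqrt(-43556) = 2*I*sqrt(10889)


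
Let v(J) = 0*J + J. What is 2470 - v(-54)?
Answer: 2524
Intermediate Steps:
v(J) = J (v(J) = 0 + J = J)
2470 - v(-54) = 2470 - 1*(-54) = 2470 + 54 = 2524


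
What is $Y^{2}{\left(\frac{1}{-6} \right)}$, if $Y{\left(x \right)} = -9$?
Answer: $81$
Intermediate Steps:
$Y^{2}{\left(\frac{1}{-6} \right)} = \left(-9\right)^{2} = 81$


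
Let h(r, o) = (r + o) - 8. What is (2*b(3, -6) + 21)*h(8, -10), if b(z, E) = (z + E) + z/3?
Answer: -170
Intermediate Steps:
h(r, o) = -8 + o + r (h(r, o) = (o + r) - 8 = -8 + o + r)
b(z, E) = E + 4*z/3 (b(z, E) = (E + z) + z*(⅓) = (E + z) + z/3 = E + 4*z/3)
(2*b(3, -6) + 21)*h(8, -10) = (2*(-6 + (4/3)*3) + 21)*(-8 - 10 + 8) = (2*(-6 + 4) + 21)*(-10) = (2*(-2) + 21)*(-10) = (-4 + 21)*(-10) = 17*(-10) = -170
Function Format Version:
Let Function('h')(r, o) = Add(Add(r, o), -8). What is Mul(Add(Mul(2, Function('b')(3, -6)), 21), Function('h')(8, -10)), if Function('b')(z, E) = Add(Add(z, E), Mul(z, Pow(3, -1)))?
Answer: -170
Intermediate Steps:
Function('h')(r, o) = Add(-8, o, r) (Function('h')(r, o) = Add(Add(o, r), -8) = Add(-8, o, r))
Function('b')(z, E) = Add(E, Mul(Rational(4, 3), z)) (Function('b')(z, E) = Add(Add(E, z), Mul(z, Rational(1, 3))) = Add(Add(E, z), Mul(Rational(1, 3), z)) = Add(E, Mul(Rational(4, 3), z)))
Mul(Add(Mul(2, Function('b')(3, -6)), 21), Function('h')(8, -10)) = Mul(Add(Mul(2, Add(-6, Mul(Rational(4, 3), 3))), 21), Add(-8, -10, 8)) = Mul(Add(Mul(2, Add(-6, 4)), 21), -10) = Mul(Add(Mul(2, -2), 21), -10) = Mul(Add(-4, 21), -10) = Mul(17, -10) = -170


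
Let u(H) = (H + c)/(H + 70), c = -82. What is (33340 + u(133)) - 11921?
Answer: 4348108/203 ≈ 21419.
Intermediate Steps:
u(H) = (-82 + H)/(70 + H) (u(H) = (H - 82)/(H + 70) = (-82 + H)/(70 + H))
(33340 + u(133)) - 11921 = (33340 + (-82 + 133)/(70 + 133)) - 11921 = (33340 + 51/203) - 11921 = 6768071/203 - 11921 = 4348108/203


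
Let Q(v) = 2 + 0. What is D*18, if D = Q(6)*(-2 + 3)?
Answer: 36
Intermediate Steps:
Q(v) = 2
D = 2 (D = 2*(-2 + 3) = 2*1 = 2)
D*18 = 2*18 = 36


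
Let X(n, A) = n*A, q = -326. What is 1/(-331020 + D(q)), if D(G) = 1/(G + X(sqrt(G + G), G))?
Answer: 326*(I - 2*sqrt(163))/(-107912521*I + 215825040*sqrt(163)) ≈ -3.021e-6 - 1.0547e-15*I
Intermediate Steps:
X(n, A) = A*n
D(G) = 1/(G + sqrt(2)*G**(3/2)) (D(G) = 1/(G + G*sqrt(G + G)) = 1/(G + G*sqrt(2*G)) = 1/(G + G*(sqrt(2)*sqrt(G))) = 1/(G + sqrt(2)*G**(3/2)))
1/(-331020 + D(q)) = 1/(-331020 + 1/(-326 + sqrt(2)*(-326)**(3/2))) = 1/(-331020 + 1/(-326 + sqrt(2)*(-326*I*sqrt(326)))) = 1/(-331020 + 1/(-326 - 652*I*sqrt(163)))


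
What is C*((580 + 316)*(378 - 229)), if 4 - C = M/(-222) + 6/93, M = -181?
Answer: 1433365696/3441 ≈ 4.1656e+5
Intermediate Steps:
C = 21473/6882 (C = 4 - (-181/(-222) + 6/93) = 4 - (-181*(-1/222) + 6*(1/93)) = 4 - (181/222 + 2/31) = 4 - 1*6055/6882 = 4 - 6055/6882 = 21473/6882 ≈ 3.1202)
C*((580 + 316)*(378 - 229)) = 21473*((580 + 316)*(378 - 229))/6882 = 21473*(896*149)/6882 = (21473/6882)*133504 = 1433365696/3441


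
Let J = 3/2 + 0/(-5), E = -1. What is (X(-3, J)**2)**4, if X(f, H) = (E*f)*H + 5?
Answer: 16983563041/256 ≈ 6.6342e+7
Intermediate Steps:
J = 3/2 (J = 3*(1/2) + 0*(-1/5) = 3/2 + 0 = 3/2 ≈ 1.5000)
X(f, H) = 5 - H*f (X(f, H) = (-f)*H + 5 = -H*f + 5 = 5 - H*f)
(X(-3, J)**2)**4 = ((5 - 1*3/2*(-3))**2)**4 = ((5 + 9/2)**2)**4 = ((19/2)**2)**4 = (361/4)**4 = 16983563041/256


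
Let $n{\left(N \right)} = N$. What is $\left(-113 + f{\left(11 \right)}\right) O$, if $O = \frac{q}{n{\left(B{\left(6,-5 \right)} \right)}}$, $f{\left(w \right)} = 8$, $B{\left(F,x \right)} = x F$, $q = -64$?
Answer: $-224$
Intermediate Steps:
$B{\left(F,x \right)} = F x$
$O = \frac{32}{15}$ ($O = - \frac{64}{6 \left(-5\right)} = - \frac{64}{-30} = \left(-64\right) \left(- \frac{1}{30}\right) = \frac{32}{15} \approx 2.1333$)
$\left(-113 + f{\left(11 \right)}\right) O = \left(-113 + 8\right) \frac{32}{15} = \left(-105\right) \frac{32}{15} = -224$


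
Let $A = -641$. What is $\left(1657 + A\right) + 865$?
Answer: $1881$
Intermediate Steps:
$\left(1657 + A\right) + 865 = \left(1657 - 641\right) + 865 = 1016 + 865 = 1881$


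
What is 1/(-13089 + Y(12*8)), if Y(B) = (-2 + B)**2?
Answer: -1/4253 ≈ -0.00023513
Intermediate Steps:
1/(-13089 + Y(12*8)) = 1/(-13089 + (-2 + 12*8)**2) = 1/(-13089 + (-2 + 96)**2) = 1/(-13089 + 94**2) = 1/(-13089 + 8836) = 1/(-4253) = -1/4253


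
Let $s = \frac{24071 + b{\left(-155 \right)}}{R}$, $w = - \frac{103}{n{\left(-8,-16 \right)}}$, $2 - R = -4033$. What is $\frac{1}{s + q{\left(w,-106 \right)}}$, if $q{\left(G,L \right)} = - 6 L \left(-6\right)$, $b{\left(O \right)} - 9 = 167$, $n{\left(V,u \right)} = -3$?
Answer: $- \frac{4035}{15373313} \approx -0.00026247$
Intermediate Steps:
$R = 4035$ ($R = 2 - -4033 = 2 + 4033 = 4035$)
$b{\left(O \right)} = 176$ ($b{\left(O \right)} = 9 + 167 = 176$)
$w = \frac{103}{3}$ ($w = - \frac{103}{-3} = \left(-103\right) \left(- \frac{1}{3}\right) = \frac{103}{3} \approx 34.333$)
$q{\left(G,L \right)} = 36 L$
$s = \frac{24247}{4035}$ ($s = \frac{24071 + 176}{4035} = 24247 \cdot \frac{1}{4035} = \frac{24247}{4035} \approx 6.0092$)
$\frac{1}{s + q{\left(w,-106 \right)}} = \frac{1}{\frac{24247}{4035} + 36 \left(-106\right)} = \frac{1}{\frac{24247}{4035} - 3816} = \frac{1}{- \frac{15373313}{4035}} = - \frac{4035}{15373313}$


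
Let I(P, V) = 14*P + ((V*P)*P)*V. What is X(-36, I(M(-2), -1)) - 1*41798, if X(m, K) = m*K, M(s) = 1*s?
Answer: -40934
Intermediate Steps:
M(s) = s
I(P, V) = 14*P + P**2*V**2 (I(P, V) = 14*P + ((P*V)*P)*V = 14*P + (V*P**2)*V = 14*P + P**2*V**2)
X(m, K) = K*m
X(-36, I(M(-2), -1)) - 1*41798 = -2*(14 - 2*(-1)**2)*(-36) - 1*41798 = -2*(14 - 2*1)*(-36) - 41798 = -2*(14 - 2)*(-36) - 41798 = -2*12*(-36) - 41798 = -24*(-36) - 41798 = 864 - 41798 = -40934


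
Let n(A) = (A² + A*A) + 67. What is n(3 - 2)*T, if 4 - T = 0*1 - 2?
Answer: 414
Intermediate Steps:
n(A) = 67 + 2*A² (n(A) = (A² + A²) + 67 = 2*A² + 67 = 67 + 2*A²)
T = 6 (T = 4 - (0*1 - 2) = 4 - (0 - 2) = 4 - 1*(-2) = 4 + 2 = 6)
n(3 - 2)*T = (67 + 2*(3 - 2)²)*6 = (67 + 2*1²)*6 = (67 + 2*1)*6 = (67 + 2)*6 = 69*6 = 414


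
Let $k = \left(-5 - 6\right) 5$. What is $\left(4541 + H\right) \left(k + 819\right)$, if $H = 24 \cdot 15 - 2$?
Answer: $3742836$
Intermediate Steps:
$H = 358$ ($H = 360 - 2 = 358$)
$k = -55$ ($k = \left(-11\right) 5 = -55$)
$\left(4541 + H\right) \left(k + 819\right) = \left(4541 + 358\right) \left(-55 + 819\right) = 4899 \cdot 764 = 3742836$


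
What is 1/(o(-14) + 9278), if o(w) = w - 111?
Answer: 1/9153 ≈ 0.00010925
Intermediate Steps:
o(w) = -111 + w
1/(o(-14) + 9278) = 1/((-111 - 14) + 9278) = 1/(-125 + 9278) = 1/9153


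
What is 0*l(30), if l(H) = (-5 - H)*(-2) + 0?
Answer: 0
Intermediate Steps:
l(H) = 10 + 2*H (l(H) = (10 + 2*H) + 0 = 10 + 2*H)
0*l(30) = 0*(10 + 2*30) = 0*(10 + 60) = 0*70 = 0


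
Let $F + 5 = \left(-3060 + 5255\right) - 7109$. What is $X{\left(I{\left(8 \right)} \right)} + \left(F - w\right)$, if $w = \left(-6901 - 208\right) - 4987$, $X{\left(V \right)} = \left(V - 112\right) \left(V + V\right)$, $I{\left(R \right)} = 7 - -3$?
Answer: $5137$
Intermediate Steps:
$F = -4919$ ($F = -5 + \left(\left(-3060 + 5255\right) - 7109\right) = -5 + \left(2195 - 7109\right) = -5 - 4914 = -4919$)
$I{\left(R \right)} = 10$ ($I{\left(R \right)} = 7 + 3 = 10$)
$X{\left(V \right)} = 2 V \left(-112 + V\right)$ ($X{\left(V \right)} = \left(-112 + V\right) 2 V = 2 V \left(-112 + V\right)$)
$w = -12096$ ($w = -7109 - 4987 = -12096$)
$X{\left(I{\left(8 \right)} \right)} + \left(F - w\right) = 2 \cdot 10 \left(-112 + 10\right) - -7177 = 2 \cdot 10 \left(-102\right) + \left(-4919 + 12096\right) = -2040 + 7177 = 5137$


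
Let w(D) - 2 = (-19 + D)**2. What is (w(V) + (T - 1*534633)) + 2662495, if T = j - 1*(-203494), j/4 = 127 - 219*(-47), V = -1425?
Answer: 4458174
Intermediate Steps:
j = 41680 (j = 4*(127 - 219*(-47)) = 4*(127 + 10293) = 4*10420 = 41680)
T = 245174 (T = 41680 - 1*(-203494) = 41680 + 203494 = 245174)
w(D) = 2 + (-19 + D)**2
(w(V) + (T - 1*534633)) + 2662495 = ((2 + (-19 - 1425)**2) + (245174 - 1*534633)) + 2662495 = ((2 + (-1444)**2) + (245174 - 534633)) + 2662495 = ((2 + 2085136) - 289459) + 2662495 = (2085138 - 289459) + 2662495 = 1795679 + 2662495 = 4458174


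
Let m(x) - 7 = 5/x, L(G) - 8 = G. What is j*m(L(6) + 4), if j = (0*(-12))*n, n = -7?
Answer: 0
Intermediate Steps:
L(G) = 8 + G
j = 0 (j = (0*(-12))*(-7) = 0*(-7) = 0)
m(x) = 7 + 5/x
j*m(L(6) + 4) = 0*(7 + 5/((8 + 6) + 4)) = 0*(7 + 5/(14 + 4)) = 0*(7 + 5/18) = 0*(131/18) = 0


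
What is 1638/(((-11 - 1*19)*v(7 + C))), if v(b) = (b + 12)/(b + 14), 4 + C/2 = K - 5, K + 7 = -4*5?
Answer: -13923/265 ≈ -52.540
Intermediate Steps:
K = -27 (K = -7 - 4*5 = -7 - 20 = -27)
C = -72 (C = -8 + 2*(-27 - 5) = -8 + 2*(-32) = -8 - 64 = -72)
v(b) = (12 + b)/(14 + b)
1638/(((-11 - 1*19)*v(7 + C))) = 1638/(((-11 - 1*19)*((12 + (7 - 72))/(14 + (7 - 72))))) = 1638/(((-11 - 19)*((12 - 65)/(14 - 65)))) = 1638/((-30*(-53)/(-51))) = 1638/((-(-10)*(-53)/17)) = 1638/((-30*53/51)) = 1638/(-530/17) = 1638*(-17/530) = -13923/265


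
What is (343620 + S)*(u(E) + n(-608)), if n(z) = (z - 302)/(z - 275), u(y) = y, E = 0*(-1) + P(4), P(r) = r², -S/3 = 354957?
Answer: -10846172538/883 ≈ -1.2283e+7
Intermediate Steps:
S = -1064871 (S = -3*354957 = -1064871)
E = 16 (E = 0*(-1) + 4² = 0 + 16 = 16)
n(z) = (-302 + z)/(-275 + z)
(343620 + S)*(u(E) + n(-608)) = (343620 - 1064871)*(16 + (-302 - 608)/(-275 - 608)) = -721251*(16 - 910/(-883)) = -721251*(16 - 1/883*(-910)) = -721251*(16 + 910/883) = -721251*15038/883 = -10846172538/883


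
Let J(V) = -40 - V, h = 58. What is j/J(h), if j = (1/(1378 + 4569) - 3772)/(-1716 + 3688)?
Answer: 22432083/1149293432 ≈ 0.019518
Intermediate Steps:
j = -22432083/11727484 (j = (1/5947 - 3772)/1972 = (1/5947 - 3772)*(1/1972) = -22432083/5947*1/1972 = -22432083/11727484 ≈ -1.9128)
j/J(h) = -22432083/(11727484*(-40 - 1*58)) = -22432083/(11727484*(-40 - 58)) = -22432083/11727484/(-98) = -22432083/11727484*(-1/98) = 22432083/1149293432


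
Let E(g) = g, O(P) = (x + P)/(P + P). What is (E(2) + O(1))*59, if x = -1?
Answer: 118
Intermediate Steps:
O(P) = (-1 + P)/(2*P) (O(P) = (-1 + P)/(P + P) = (-1 + P)/((2*P)) = (-1 + P)*(1/(2*P)) = (-1 + P)/(2*P))
(E(2) + O(1))*59 = (2 + (½)*(-1 + 1)/1)*59 = (2 + (½)*1*0)*59 = (2 + 0)*59 = 2*59 = 118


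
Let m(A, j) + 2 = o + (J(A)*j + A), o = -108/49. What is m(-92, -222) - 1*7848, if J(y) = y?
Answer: 611510/49 ≈ 12480.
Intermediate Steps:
o = -108/49 (o = -108*1/49 = -108/49 ≈ -2.2041)
m(A, j) = -206/49 + A + A*j (m(A, j) = -2 + (-108/49 + (A*j + A)) = -2 + (-108/49 + (A + A*j)) = -2 + (-108/49 + A + A*j) = -206/49 + A + A*j)
m(-92, -222) - 1*7848 = (-206/49 - 92 - 92*(-222)) - 1*7848 = (-206/49 - 92 + 20424) - 7848 = 996062/49 - 7848 = 611510/49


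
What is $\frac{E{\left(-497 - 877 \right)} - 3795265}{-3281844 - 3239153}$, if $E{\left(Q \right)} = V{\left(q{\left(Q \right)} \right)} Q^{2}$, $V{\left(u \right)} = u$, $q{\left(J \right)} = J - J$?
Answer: $\frac{3795265}{6520997} \approx 0.58201$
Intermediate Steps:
$q{\left(J \right)} = 0$
$E{\left(Q \right)} = 0$ ($E{\left(Q \right)} = 0 Q^{2} = 0$)
$\frac{E{\left(-497 - 877 \right)} - 3795265}{-3281844 - 3239153} = \frac{0 - 3795265}{-3281844 - 3239153} = - \frac{3795265}{-6520997} = \left(-3795265\right) \left(- \frac{1}{6520997}\right) = \frac{3795265}{6520997}$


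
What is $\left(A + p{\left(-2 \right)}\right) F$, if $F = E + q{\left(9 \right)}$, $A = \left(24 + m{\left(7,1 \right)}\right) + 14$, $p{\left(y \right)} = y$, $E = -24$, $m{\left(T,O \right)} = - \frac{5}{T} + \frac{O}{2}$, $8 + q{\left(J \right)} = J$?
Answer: $- \frac{11523}{14} \approx -823.07$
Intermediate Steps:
$q{\left(J \right)} = -8 + J$
$m{\left(T,O \right)} = \frac{O}{2} - \frac{5}{T}$ ($m{\left(T,O \right)} = - \frac{5}{T} + O \frac{1}{2} = - \frac{5}{T} + \frac{O}{2} = \frac{O}{2} - \frac{5}{T}$)
$A = \frac{529}{14}$ ($A = \left(24 + \left(\frac{1}{2} \cdot 1 - \frac{5}{7}\right)\right) + 14 = \left(24 + \left(\frac{1}{2} - \frac{5}{7}\right)\right) + 14 = \left(24 - \frac{3}{14}\right) + 14 = \frac{333}{14} + 14 = \frac{529}{14} \approx 37.786$)
$F = -23$ ($F = -24 + \left(-8 + 9\right) = -24 + 1 = -23$)
$\left(A + p{\left(-2 \right)}\right) F = \left(\frac{529}{14} - 2\right) \left(-23\right) = \frac{501}{14} \left(-23\right) = - \frac{11523}{14}$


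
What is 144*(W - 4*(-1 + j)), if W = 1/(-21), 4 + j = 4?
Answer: 3984/7 ≈ 569.14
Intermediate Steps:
j = 0 (j = -4 + 4 = 0)
W = -1/21 ≈ -0.047619
144*(W - 4*(-1 + j)) = 144*(-1/21 - 4*(-1 + 0)) = 144*(-1/21 - 4*(-1)) = 144*(-1/21 + 4) = 144*(83/21) = 3984/7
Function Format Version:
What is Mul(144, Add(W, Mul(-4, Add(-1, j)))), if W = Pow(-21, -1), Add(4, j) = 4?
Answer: Rational(3984, 7) ≈ 569.14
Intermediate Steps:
j = 0 (j = Add(-4, 4) = 0)
W = Rational(-1, 21) ≈ -0.047619
Mul(144, Add(W, Mul(-4, Add(-1, j)))) = Mul(144, Add(Rational(-1, 21), Mul(-4, Add(-1, 0)))) = Mul(144, Add(Rational(-1, 21), Mul(-4, -1))) = Mul(144, Add(Rational(-1, 21), 4)) = Mul(144, Rational(83, 21)) = Rational(3984, 7)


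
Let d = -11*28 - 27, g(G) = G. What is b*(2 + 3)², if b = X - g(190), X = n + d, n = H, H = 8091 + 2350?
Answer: 247900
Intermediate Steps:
H = 10441
n = 10441
d = -335 (d = -308 - 27 = -335)
X = 10106 (X = 10441 - 335 = 10106)
b = 9916 (b = 10106 - 1*190 = 10106 - 190 = 9916)
b*(2 + 3)² = 9916*(2 + 3)² = 9916*5² = 9916*25 = 247900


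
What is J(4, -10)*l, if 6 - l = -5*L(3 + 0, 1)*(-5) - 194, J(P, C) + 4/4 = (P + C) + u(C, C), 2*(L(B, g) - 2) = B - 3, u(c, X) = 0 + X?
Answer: -2550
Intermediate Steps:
u(c, X) = X
L(B, g) = ½ + B/2 (L(B, g) = 2 + (B - 3)/2 = 2 + (-3 + B)/2 = 2 + (-3/2 + B/2) = ½ + B/2)
J(P, C) = -1 + P + 2*C (J(P, C) = -1 + ((P + C) + C) = -1 + ((C + P) + C) = -1 + (P + 2*C) = -1 + P + 2*C)
l = 150 (l = 6 - (-5*(½ + (3 + 0)/2)*(-5) - 194) = 6 - (-5*(½ + (½)*3)*(-5) - 194) = 6 - (-5*(½ + 3/2)*(-5) - 194) = 6 - (-5*2*(-5) - 194) = 6 - (-10*(-5) - 194) = 6 - (50 - 194) = 6 - 1*(-144) = 6 + 144 = 150)
J(4, -10)*l = (-1 + 4 + 2*(-10))*150 = (-1 + 4 - 20)*150 = -17*150 = -2550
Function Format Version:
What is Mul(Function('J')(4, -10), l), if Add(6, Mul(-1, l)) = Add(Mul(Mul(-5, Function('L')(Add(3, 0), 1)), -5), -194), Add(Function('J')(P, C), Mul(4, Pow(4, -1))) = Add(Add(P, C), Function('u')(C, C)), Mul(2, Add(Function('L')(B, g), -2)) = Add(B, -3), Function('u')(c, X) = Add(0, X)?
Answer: -2550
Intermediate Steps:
Function('u')(c, X) = X
Function('L')(B, g) = Add(Rational(1, 2), Mul(Rational(1, 2), B)) (Function('L')(B, g) = Add(2, Mul(Rational(1, 2), Add(B, -3))) = Add(2, Mul(Rational(1, 2), Add(-3, B))) = Add(2, Add(Rational(-3, 2), Mul(Rational(1, 2), B))) = Add(Rational(1, 2), Mul(Rational(1, 2), B)))
Function('J')(P, C) = Add(-1, P, Mul(2, C)) (Function('J')(P, C) = Add(-1, Add(Add(P, C), C)) = Add(-1, Add(Add(C, P), C)) = Add(-1, Add(P, Mul(2, C))) = Add(-1, P, Mul(2, C)))
l = 150 (l = Add(6, Mul(-1, Add(Mul(Mul(-5, Add(Rational(1, 2), Mul(Rational(1, 2), Add(3, 0)))), -5), -194))) = Add(6, Mul(-1, Add(Mul(Mul(-5, Add(Rational(1, 2), Mul(Rational(1, 2), 3))), -5), -194))) = Add(6, Mul(-1, Add(Mul(Mul(-5, Add(Rational(1, 2), Rational(3, 2))), -5), -194))) = Add(6, Mul(-1, Add(Mul(Mul(-5, 2), -5), -194))) = Add(6, Mul(-1, Add(Mul(-10, -5), -194))) = Add(6, Mul(-1, Add(50, -194))) = Add(6, Mul(-1, -144)) = Add(6, 144) = 150)
Mul(Function('J')(4, -10), l) = Mul(Add(-1, 4, Mul(2, -10)), 150) = Mul(Add(-1, 4, -20), 150) = Mul(-17, 150) = -2550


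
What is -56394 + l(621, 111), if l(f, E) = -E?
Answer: -56505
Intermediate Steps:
-56394 + l(621, 111) = -56394 - 1*111 = -56394 - 111 = -56505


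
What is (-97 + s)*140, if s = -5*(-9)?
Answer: -7280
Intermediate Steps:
s = 45
(-97 + s)*140 = (-97 + 45)*140 = -52*140 = -7280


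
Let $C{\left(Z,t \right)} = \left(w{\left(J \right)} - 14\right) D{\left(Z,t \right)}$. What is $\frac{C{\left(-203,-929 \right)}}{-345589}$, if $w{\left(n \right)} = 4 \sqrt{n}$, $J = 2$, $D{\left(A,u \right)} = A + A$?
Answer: $- \frac{5684}{345589} + \frac{1624 \sqrt{2}}{345589} \approx -0.0098016$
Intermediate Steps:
$D{\left(A,u \right)} = 2 A$
$C{\left(Z,t \right)} = 2 Z \left(-14 + 4 \sqrt{2}\right)$ ($C{\left(Z,t \right)} = \left(4 \sqrt{2} - 14\right) 2 Z = \left(-14 + 4 \sqrt{2}\right) 2 Z = 2 Z \left(-14 + 4 \sqrt{2}\right)$)
$\frac{C{\left(-203,-929 \right)}}{-345589} = \frac{4 \left(-203\right) \left(-7 + 2 \sqrt{2}\right)}{-345589} = \left(5684 - 1624 \sqrt{2}\right) \left(- \frac{1}{345589}\right) = - \frac{5684}{345589} + \frac{1624 \sqrt{2}}{345589}$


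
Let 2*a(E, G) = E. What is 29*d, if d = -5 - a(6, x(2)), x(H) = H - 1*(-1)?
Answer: -232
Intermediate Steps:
x(H) = 1 + H (x(H) = H + 1 = 1 + H)
a(E, G) = E/2
d = -8 (d = -5 - 6/2 = -5 - 1*3 = -5 - 3 = -8)
29*d = 29*(-8) = -232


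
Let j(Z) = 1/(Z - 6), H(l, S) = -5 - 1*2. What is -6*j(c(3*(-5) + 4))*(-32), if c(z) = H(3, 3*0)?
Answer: -192/13 ≈ -14.769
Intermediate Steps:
H(l, S) = -7 (H(l, S) = -5 - 2 = -7)
c(z) = -7
j(Z) = 1/(-6 + Z)
-6*j(c(3*(-5) + 4))*(-32) = -6/(-6 - 7)*(-32) = -6/(-13)*(-32) = -6*(-1/13)*(-32) = (6/13)*(-32) = -192/13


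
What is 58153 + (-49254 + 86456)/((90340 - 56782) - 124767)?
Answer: 5304039775/91209 ≈ 58153.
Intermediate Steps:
58153 + (-49254 + 86456)/((90340 - 56782) - 124767) = 58153 + 37202/(33558 - 124767) = 58153 + 37202/(-91209) = 58153 + 37202*(-1/91209) = 58153 - 37202/91209 = 5304039775/91209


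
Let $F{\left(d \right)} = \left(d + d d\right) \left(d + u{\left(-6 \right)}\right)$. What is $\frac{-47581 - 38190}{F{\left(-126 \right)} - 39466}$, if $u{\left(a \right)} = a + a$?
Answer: $\frac{12253}{316138} \approx 0.038758$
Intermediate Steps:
$u{\left(a \right)} = 2 a$
$F{\left(d \right)} = \left(-12 + d\right) \left(d + d^{2}\right)$ ($F{\left(d \right)} = \left(d + d d\right) \left(d + 2 \left(-6\right)\right) = \left(d + d^{2}\right) \left(d - 12\right) = \left(d + d^{2}\right) \left(-12 + d\right) = \left(-12 + d\right) \left(d + d^{2}\right)$)
$\frac{-47581 - 38190}{F{\left(-126 \right)} - 39466} = \frac{-47581 - 38190}{- 126 \left(-12 + \left(-126\right)^{2} - -1386\right) - 39466} = - \frac{85771}{- 126 \left(-12 + 15876 + 1386\right) - 39466} = - \frac{85771}{\left(-126\right) 17250 - 39466} = - \frac{85771}{-2173500 - 39466} = - \frac{85771}{-2212966} = \left(-85771\right) \left(- \frac{1}{2212966}\right) = \frac{12253}{316138}$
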